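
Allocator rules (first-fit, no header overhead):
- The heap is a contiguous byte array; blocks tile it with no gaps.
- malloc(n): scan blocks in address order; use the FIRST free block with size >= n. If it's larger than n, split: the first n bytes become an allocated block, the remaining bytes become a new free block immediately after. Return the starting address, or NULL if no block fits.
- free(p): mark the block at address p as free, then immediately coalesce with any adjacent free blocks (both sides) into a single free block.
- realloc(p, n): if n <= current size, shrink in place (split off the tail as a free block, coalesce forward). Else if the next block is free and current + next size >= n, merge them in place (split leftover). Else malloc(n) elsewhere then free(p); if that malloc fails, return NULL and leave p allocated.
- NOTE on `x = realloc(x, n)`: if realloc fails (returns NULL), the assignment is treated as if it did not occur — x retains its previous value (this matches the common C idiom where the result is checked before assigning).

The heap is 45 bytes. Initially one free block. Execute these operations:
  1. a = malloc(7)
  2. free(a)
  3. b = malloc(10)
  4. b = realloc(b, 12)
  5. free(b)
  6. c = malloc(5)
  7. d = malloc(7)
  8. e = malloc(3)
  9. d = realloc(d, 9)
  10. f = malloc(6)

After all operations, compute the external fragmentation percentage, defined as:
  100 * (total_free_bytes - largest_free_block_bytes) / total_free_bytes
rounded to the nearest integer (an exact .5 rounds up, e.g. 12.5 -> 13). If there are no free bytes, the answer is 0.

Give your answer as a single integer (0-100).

Op 1: a = malloc(7) -> a = 0; heap: [0-6 ALLOC][7-44 FREE]
Op 2: free(a) -> (freed a); heap: [0-44 FREE]
Op 3: b = malloc(10) -> b = 0; heap: [0-9 ALLOC][10-44 FREE]
Op 4: b = realloc(b, 12) -> b = 0; heap: [0-11 ALLOC][12-44 FREE]
Op 5: free(b) -> (freed b); heap: [0-44 FREE]
Op 6: c = malloc(5) -> c = 0; heap: [0-4 ALLOC][5-44 FREE]
Op 7: d = malloc(7) -> d = 5; heap: [0-4 ALLOC][5-11 ALLOC][12-44 FREE]
Op 8: e = malloc(3) -> e = 12; heap: [0-4 ALLOC][5-11 ALLOC][12-14 ALLOC][15-44 FREE]
Op 9: d = realloc(d, 9) -> d = 15; heap: [0-4 ALLOC][5-11 FREE][12-14 ALLOC][15-23 ALLOC][24-44 FREE]
Op 10: f = malloc(6) -> f = 5; heap: [0-4 ALLOC][5-10 ALLOC][11-11 FREE][12-14 ALLOC][15-23 ALLOC][24-44 FREE]
Free blocks: [1 21] total_free=22 largest=21 -> 100*(22-21)/22 = 100/22 ≈ 4.545 -> rounds to 5

Answer: 5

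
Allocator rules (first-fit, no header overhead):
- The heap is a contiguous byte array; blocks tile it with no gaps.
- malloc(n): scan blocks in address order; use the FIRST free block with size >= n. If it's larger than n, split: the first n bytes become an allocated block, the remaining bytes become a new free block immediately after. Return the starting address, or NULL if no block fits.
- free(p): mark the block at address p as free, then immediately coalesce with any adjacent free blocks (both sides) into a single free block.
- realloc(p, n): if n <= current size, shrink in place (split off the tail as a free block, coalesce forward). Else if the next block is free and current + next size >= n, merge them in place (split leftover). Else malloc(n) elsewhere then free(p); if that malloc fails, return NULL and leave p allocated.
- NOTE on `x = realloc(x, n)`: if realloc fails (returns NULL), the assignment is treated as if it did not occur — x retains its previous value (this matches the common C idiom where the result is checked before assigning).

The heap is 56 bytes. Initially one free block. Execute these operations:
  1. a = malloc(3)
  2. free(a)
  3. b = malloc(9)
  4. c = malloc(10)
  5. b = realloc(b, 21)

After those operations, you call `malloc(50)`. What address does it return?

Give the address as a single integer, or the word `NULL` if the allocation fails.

Op 1: a = malloc(3) -> a = 0; heap: [0-2 ALLOC][3-55 FREE]
Op 2: free(a) -> (freed a); heap: [0-55 FREE]
Op 3: b = malloc(9) -> b = 0; heap: [0-8 ALLOC][9-55 FREE]
Op 4: c = malloc(10) -> c = 9; heap: [0-8 ALLOC][9-18 ALLOC][19-55 FREE]
Op 5: b = realloc(b, 21) -> b = 19; heap: [0-8 FREE][9-18 ALLOC][19-39 ALLOC][40-55 FREE]
malloc(50): first-fit scan over [0-8 FREE][9-18 ALLOC][19-39 ALLOC][40-55 FREE] -> NULL

Answer: NULL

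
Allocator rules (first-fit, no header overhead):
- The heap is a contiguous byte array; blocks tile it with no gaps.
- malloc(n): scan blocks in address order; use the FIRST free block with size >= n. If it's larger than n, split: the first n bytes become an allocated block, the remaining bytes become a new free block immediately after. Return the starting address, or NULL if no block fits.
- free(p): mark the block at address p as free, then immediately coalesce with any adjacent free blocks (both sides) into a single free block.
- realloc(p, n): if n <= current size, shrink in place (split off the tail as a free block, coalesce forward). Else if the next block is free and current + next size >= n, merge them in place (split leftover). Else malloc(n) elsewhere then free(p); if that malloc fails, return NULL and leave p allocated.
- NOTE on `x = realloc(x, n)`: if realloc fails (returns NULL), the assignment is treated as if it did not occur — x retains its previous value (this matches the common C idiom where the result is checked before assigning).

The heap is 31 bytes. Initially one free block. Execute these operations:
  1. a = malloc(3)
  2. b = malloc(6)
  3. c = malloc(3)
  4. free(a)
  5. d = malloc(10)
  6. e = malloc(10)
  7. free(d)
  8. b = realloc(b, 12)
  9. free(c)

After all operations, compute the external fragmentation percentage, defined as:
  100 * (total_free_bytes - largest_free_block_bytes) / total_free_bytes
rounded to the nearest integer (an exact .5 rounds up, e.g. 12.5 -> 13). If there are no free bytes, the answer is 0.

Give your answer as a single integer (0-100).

Answer: 37

Derivation:
Op 1: a = malloc(3) -> a = 0; heap: [0-2 ALLOC][3-30 FREE]
Op 2: b = malloc(6) -> b = 3; heap: [0-2 ALLOC][3-8 ALLOC][9-30 FREE]
Op 3: c = malloc(3) -> c = 9; heap: [0-2 ALLOC][3-8 ALLOC][9-11 ALLOC][12-30 FREE]
Op 4: free(a) -> (freed a); heap: [0-2 FREE][3-8 ALLOC][9-11 ALLOC][12-30 FREE]
Op 5: d = malloc(10) -> d = 12; heap: [0-2 FREE][3-8 ALLOC][9-11 ALLOC][12-21 ALLOC][22-30 FREE]
Op 6: e = malloc(10) -> e = NULL; heap: [0-2 FREE][3-8 ALLOC][9-11 ALLOC][12-21 ALLOC][22-30 FREE]
Op 7: free(d) -> (freed d); heap: [0-2 FREE][3-8 ALLOC][9-11 ALLOC][12-30 FREE]
Op 8: b = realloc(b, 12) -> b = 12; heap: [0-8 FREE][9-11 ALLOC][12-23 ALLOC][24-30 FREE]
Op 9: free(c) -> (freed c); heap: [0-11 FREE][12-23 ALLOC][24-30 FREE]
Free blocks: [12 7] total_free=19 largest=12 -> 100*(19-12)/19 = 700/19 ≈ 36.842 -> rounds to 37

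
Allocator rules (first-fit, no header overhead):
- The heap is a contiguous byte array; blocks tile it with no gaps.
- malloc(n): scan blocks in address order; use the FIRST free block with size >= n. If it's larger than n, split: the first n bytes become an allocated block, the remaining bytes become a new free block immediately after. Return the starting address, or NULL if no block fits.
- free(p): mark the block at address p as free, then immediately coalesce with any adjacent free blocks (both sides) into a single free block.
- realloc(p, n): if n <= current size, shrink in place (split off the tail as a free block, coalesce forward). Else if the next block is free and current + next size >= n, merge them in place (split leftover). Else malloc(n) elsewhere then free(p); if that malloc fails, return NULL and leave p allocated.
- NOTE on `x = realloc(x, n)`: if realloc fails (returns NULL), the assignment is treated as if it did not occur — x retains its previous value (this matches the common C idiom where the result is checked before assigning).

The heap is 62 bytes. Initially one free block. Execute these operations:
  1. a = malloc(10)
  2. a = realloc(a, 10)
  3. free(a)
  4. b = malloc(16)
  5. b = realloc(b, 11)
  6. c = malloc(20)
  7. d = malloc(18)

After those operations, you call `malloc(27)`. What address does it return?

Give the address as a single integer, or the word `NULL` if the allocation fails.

Answer: NULL

Derivation:
Op 1: a = malloc(10) -> a = 0; heap: [0-9 ALLOC][10-61 FREE]
Op 2: a = realloc(a, 10) -> a = 0; heap: [0-9 ALLOC][10-61 FREE]
Op 3: free(a) -> (freed a); heap: [0-61 FREE]
Op 4: b = malloc(16) -> b = 0; heap: [0-15 ALLOC][16-61 FREE]
Op 5: b = realloc(b, 11) -> b = 0; heap: [0-10 ALLOC][11-61 FREE]
Op 6: c = malloc(20) -> c = 11; heap: [0-10 ALLOC][11-30 ALLOC][31-61 FREE]
Op 7: d = malloc(18) -> d = 31; heap: [0-10 ALLOC][11-30 ALLOC][31-48 ALLOC][49-61 FREE]
malloc(27): first-fit scan over [0-10 ALLOC][11-30 ALLOC][31-48 ALLOC][49-61 FREE] -> NULL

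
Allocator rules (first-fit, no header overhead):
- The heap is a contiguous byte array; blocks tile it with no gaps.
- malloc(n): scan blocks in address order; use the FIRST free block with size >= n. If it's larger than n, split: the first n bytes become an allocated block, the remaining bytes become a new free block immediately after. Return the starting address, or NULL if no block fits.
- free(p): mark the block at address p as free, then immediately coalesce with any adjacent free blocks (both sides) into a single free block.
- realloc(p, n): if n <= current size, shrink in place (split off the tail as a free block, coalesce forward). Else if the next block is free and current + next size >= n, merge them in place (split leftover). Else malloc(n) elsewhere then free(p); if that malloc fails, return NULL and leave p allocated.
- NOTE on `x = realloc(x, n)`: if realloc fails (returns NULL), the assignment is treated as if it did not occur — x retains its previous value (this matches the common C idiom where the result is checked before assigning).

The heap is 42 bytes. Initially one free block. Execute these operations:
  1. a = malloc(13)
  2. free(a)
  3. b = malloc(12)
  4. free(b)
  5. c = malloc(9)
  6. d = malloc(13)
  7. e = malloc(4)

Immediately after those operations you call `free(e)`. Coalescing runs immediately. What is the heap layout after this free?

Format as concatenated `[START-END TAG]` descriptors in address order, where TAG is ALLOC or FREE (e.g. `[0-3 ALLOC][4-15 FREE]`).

Op 1: a = malloc(13) -> a = 0; heap: [0-12 ALLOC][13-41 FREE]
Op 2: free(a) -> (freed a); heap: [0-41 FREE]
Op 3: b = malloc(12) -> b = 0; heap: [0-11 ALLOC][12-41 FREE]
Op 4: free(b) -> (freed b); heap: [0-41 FREE]
Op 5: c = malloc(9) -> c = 0; heap: [0-8 ALLOC][9-41 FREE]
Op 6: d = malloc(13) -> d = 9; heap: [0-8 ALLOC][9-21 ALLOC][22-41 FREE]
Op 7: e = malloc(4) -> e = 22; heap: [0-8 ALLOC][9-21 ALLOC][22-25 ALLOC][26-41 FREE]
free(e): e = 22 -> block [22-25 ALLOC]; mark free, coalesce with adjacent free neighbors -> [0-8 ALLOC][9-21 ALLOC][22-41 FREE]

Answer: [0-8 ALLOC][9-21 ALLOC][22-41 FREE]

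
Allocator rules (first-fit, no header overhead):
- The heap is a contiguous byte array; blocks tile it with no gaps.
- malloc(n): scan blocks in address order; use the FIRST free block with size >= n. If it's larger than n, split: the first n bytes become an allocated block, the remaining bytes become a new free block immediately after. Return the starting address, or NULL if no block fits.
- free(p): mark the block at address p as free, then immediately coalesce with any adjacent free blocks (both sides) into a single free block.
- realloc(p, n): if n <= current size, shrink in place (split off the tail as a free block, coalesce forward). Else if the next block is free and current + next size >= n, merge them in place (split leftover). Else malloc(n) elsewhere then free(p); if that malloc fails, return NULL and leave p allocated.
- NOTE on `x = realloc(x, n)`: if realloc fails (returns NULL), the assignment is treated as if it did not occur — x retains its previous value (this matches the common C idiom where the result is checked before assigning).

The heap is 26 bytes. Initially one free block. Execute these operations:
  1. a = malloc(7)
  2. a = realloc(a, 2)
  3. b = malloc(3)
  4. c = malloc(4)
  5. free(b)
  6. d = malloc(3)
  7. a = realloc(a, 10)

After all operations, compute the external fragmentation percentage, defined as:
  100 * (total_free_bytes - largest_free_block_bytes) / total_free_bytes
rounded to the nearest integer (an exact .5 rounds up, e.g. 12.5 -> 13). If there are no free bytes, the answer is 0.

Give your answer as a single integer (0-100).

Op 1: a = malloc(7) -> a = 0; heap: [0-6 ALLOC][7-25 FREE]
Op 2: a = realloc(a, 2) -> a = 0; heap: [0-1 ALLOC][2-25 FREE]
Op 3: b = malloc(3) -> b = 2; heap: [0-1 ALLOC][2-4 ALLOC][5-25 FREE]
Op 4: c = malloc(4) -> c = 5; heap: [0-1 ALLOC][2-4 ALLOC][5-8 ALLOC][9-25 FREE]
Op 5: free(b) -> (freed b); heap: [0-1 ALLOC][2-4 FREE][5-8 ALLOC][9-25 FREE]
Op 6: d = malloc(3) -> d = 2; heap: [0-1 ALLOC][2-4 ALLOC][5-8 ALLOC][9-25 FREE]
Op 7: a = realloc(a, 10) -> a = 9; heap: [0-1 FREE][2-4 ALLOC][5-8 ALLOC][9-18 ALLOC][19-25 FREE]
Free blocks: [2 7] total_free=9 largest=7 -> 100*(9-7)/9 = 200/9 ≈ 22.222 -> rounds to 22

Answer: 22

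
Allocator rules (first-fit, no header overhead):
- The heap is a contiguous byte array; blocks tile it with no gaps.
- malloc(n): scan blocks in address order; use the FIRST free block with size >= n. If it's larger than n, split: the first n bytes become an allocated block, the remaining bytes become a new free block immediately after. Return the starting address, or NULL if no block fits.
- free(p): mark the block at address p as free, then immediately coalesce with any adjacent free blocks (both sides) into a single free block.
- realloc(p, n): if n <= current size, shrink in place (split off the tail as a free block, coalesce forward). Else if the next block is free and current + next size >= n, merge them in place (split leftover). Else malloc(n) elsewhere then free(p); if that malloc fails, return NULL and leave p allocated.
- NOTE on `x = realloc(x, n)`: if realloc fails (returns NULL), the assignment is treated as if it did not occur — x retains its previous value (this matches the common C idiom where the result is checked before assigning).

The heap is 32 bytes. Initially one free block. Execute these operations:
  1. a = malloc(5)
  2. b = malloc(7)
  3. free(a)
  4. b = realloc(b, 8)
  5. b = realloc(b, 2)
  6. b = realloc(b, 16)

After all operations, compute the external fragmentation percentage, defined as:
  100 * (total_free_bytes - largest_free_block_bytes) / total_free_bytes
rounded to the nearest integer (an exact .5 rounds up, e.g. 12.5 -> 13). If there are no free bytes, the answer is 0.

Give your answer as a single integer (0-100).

Op 1: a = malloc(5) -> a = 0; heap: [0-4 ALLOC][5-31 FREE]
Op 2: b = malloc(7) -> b = 5; heap: [0-4 ALLOC][5-11 ALLOC][12-31 FREE]
Op 3: free(a) -> (freed a); heap: [0-4 FREE][5-11 ALLOC][12-31 FREE]
Op 4: b = realloc(b, 8) -> b = 5; heap: [0-4 FREE][5-12 ALLOC][13-31 FREE]
Op 5: b = realloc(b, 2) -> b = 5; heap: [0-4 FREE][5-6 ALLOC][7-31 FREE]
Op 6: b = realloc(b, 16) -> b = 5; heap: [0-4 FREE][5-20 ALLOC][21-31 FREE]
Free blocks: [5 11] total_free=16 largest=11 -> 100*(16-11)/16 = 500/16 = 31.25 -> rounds to 31

Answer: 31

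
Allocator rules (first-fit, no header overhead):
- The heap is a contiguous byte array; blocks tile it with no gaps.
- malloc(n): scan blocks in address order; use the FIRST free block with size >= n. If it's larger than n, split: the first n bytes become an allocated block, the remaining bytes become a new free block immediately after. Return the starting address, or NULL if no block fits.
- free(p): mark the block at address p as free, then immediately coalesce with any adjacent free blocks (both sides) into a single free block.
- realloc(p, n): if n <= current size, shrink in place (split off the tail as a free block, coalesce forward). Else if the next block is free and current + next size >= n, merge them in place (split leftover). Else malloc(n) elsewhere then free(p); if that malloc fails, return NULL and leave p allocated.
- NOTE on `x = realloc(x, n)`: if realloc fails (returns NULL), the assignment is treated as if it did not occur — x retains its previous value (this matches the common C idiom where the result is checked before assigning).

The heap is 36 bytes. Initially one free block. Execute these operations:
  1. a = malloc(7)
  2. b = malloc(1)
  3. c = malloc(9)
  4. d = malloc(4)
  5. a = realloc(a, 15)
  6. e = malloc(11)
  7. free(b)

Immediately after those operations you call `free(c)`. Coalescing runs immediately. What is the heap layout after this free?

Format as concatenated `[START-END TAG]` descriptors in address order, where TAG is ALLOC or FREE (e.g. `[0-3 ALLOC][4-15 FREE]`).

Op 1: a = malloc(7) -> a = 0; heap: [0-6 ALLOC][7-35 FREE]
Op 2: b = malloc(1) -> b = 7; heap: [0-6 ALLOC][7-7 ALLOC][8-35 FREE]
Op 3: c = malloc(9) -> c = 8; heap: [0-6 ALLOC][7-7 ALLOC][8-16 ALLOC][17-35 FREE]
Op 4: d = malloc(4) -> d = 17; heap: [0-6 ALLOC][7-7 ALLOC][8-16 ALLOC][17-20 ALLOC][21-35 FREE]
Op 5: a = realloc(a, 15) -> a = 21; heap: [0-6 FREE][7-7 ALLOC][8-16 ALLOC][17-20 ALLOC][21-35 ALLOC]
Op 6: e = malloc(11) -> e = NULL; heap: [0-6 FREE][7-7 ALLOC][8-16 ALLOC][17-20 ALLOC][21-35 ALLOC]
Op 7: free(b) -> (freed b); heap: [0-7 FREE][8-16 ALLOC][17-20 ALLOC][21-35 ALLOC]
free(c): c = 8 -> block [8-16 ALLOC]; mark free, coalesce with adjacent free neighbors -> [0-16 FREE][17-20 ALLOC][21-35 ALLOC]

Answer: [0-16 FREE][17-20 ALLOC][21-35 ALLOC]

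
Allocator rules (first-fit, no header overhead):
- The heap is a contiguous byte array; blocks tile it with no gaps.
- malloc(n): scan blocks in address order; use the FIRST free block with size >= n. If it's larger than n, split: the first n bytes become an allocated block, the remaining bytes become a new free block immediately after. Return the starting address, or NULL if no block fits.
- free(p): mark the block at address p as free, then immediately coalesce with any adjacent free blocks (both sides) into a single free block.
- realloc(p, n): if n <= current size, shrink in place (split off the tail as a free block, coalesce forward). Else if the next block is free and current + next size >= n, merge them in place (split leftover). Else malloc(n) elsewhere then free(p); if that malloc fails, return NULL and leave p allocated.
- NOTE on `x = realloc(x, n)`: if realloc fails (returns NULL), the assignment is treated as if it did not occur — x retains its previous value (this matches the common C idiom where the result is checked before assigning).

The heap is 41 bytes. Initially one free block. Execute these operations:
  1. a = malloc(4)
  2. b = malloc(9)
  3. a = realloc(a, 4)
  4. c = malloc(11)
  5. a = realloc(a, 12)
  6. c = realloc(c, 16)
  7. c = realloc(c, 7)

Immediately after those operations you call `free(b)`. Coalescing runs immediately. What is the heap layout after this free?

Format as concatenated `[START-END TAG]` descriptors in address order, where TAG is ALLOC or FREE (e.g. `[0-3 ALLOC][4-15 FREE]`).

Op 1: a = malloc(4) -> a = 0; heap: [0-3 ALLOC][4-40 FREE]
Op 2: b = malloc(9) -> b = 4; heap: [0-3 ALLOC][4-12 ALLOC][13-40 FREE]
Op 3: a = realloc(a, 4) -> a = 0; heap: [0-3 ALLOC][4-12 ALLOC][13-40 FREE]
Op 4: c = malloc(11) -> c = 13; heap: [0-3 ALLOC][4-12 ALLOC][13-23 ALLOC][24-40 FREE]
Op 5: a = realloc(a, 12) -> a = 24; heap: [0-3 FREE][4-12 ALLOC][13-23 ALLOC][24-35 ALLOC][36-40 FREE]
Op 6: c = realloc(c, 16) -> NULL (c unchanged); heap: [0-3 FREE][4-12 ALLOC][13-23 ALLOC][24-35 ALLOC][36-40 FREE]
Op 7: c = realloc(c, 7) -> c = 13; heap: [0-3 FREE][4-12 ALLOC][13-19 ALLOC][20-23 FREE][24-35 ALLOC][36-40 FREE]
free(b): b = 4 -> block [4-12 ALLOC]; mark free, coalesce with adjacent free neighbors -> [0-12 FREE][13-19 ALLOC][20-23 FREE][24-35 ALLOC][36-40 FREE]

Answer: [0-12 FREE][13-19 ALLOC][20-23 FREE][24-35 ALLOC][36-40 FREE]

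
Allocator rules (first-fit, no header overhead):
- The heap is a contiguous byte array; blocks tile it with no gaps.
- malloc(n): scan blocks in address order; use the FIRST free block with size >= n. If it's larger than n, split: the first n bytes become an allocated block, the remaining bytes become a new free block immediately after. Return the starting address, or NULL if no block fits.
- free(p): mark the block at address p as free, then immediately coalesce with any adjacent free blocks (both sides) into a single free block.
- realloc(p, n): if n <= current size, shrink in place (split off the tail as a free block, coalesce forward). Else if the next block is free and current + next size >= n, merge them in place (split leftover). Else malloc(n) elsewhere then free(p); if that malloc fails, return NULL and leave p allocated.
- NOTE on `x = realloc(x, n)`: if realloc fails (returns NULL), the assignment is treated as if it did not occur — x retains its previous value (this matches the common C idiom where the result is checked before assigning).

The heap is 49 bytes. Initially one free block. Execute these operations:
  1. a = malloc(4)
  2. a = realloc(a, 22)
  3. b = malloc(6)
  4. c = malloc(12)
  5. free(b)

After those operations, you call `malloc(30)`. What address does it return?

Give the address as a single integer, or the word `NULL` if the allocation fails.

Op 1: a = malloc(4) -> a = 0; heap: [0-3 ALLOC][4-48 FREE]
Op 2: a = realloc(a, 22) -> a = 0; heap: [0-21 ALLOC][22-48 FREE]
Op 3: b = malloc(6) -> b = 22; heap: [0-21 ALLOC][22-27 ALLOC][28-48 FREE]
Op 4: c = malloc(12) -> c = 28; heap: [0-21 ALLOC][22-27 ALLOC][28-39 ALLOC][40-48 FREE]
Op 5: free(b) -> (freed b); heap: [0-21 ALLOC][22-27 FREE][28-39 ALLOC][40-48 FREE]
malloc(30): first-fit scan over [0-21 ALLOC][22-27 FREE][28-39 ALLOC][40-48 FREE] -> NULL

Answer: NULL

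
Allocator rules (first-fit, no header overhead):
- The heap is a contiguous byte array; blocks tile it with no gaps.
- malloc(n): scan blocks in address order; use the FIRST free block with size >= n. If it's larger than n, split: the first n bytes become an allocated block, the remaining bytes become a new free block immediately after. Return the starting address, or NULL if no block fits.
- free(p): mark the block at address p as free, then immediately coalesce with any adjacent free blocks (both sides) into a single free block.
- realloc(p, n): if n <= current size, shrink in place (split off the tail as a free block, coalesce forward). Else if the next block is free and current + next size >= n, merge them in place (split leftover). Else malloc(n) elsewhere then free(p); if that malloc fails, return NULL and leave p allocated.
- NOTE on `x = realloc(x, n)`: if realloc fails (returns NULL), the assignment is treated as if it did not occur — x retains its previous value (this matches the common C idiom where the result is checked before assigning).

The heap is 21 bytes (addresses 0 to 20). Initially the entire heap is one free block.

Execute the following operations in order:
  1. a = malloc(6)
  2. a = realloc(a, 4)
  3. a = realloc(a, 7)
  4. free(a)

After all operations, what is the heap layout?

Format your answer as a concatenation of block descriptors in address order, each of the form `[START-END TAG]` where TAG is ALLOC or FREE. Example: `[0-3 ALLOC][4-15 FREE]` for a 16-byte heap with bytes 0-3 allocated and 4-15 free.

Op 1: a = malloc(6) -> a = 0; heap: [0-5 ALLOC][6-20 FREE]
Op 2: a = realloc(a, 4) -> a = 0; heap: [0-3 ALLOC][4-20 FREE]
Op 3: a = realloc(a, 7) -> a = 0; heap: [0-6 ALLOC][7-20 FREE]
Op 4: free(a) -> (freed a); heap: [0-20 FREE]

Answer: [0-20 FREE]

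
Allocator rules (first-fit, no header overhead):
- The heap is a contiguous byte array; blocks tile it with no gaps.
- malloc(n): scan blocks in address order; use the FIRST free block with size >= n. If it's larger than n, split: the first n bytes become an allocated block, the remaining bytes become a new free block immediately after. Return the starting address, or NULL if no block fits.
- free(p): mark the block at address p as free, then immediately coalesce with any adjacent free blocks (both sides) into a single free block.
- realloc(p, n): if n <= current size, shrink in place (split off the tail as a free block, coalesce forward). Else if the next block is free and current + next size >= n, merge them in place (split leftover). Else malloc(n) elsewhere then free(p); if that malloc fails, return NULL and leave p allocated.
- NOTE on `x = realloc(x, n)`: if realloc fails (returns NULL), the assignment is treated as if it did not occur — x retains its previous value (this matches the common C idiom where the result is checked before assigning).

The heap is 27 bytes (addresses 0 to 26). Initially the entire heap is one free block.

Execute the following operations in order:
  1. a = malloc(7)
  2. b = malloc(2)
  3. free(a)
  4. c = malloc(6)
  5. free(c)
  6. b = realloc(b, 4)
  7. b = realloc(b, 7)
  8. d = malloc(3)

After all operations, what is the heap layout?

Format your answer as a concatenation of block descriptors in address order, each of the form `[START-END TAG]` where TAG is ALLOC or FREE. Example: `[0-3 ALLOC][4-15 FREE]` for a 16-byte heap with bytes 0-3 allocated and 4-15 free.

Answer: [0-2 ALLOC][3-6 FREE][7-13 ALLOC][14-26 FREE]

Derivation:
Op 1: a = malloc(7) -> a = 0; heap: [0-6 ALLOC][7-26 FREE]
Op 2: b = malloc(2) -> b = 7; heap: [0-6 ALLOC][7-8 ALLOC][9-26 FREE]
Op 3: free(a) -> (freed a); heap: [0-6 FREE][7-8 ALLOC][9-26 FREE]
Op 4: c = malloc(6) -> c = 0; heap: [0-5 ALLOC][6-6 FREE][7-8 ALLOC][9-26 FREE]
Op 5: free(c) -> (freed c); heap: [0-6 FREE][7-8 ALLOC][9-26 FREE]
Op 6: b = realloc(b, 4) -> b = 7; heap: [0-6 FREE][7-10 ALLOC][11-26 FREE]
Op 7: b = realloc(b, 7) -> b = 7; heap: [0-6 FREE][7-13 ALLOC][14-26 FREE]
Op 8: d = malloc(3) -> d = 0; heap: [0-2 ALLOC][3-6 FREE][7-13 ALLOC][14-26 FREE]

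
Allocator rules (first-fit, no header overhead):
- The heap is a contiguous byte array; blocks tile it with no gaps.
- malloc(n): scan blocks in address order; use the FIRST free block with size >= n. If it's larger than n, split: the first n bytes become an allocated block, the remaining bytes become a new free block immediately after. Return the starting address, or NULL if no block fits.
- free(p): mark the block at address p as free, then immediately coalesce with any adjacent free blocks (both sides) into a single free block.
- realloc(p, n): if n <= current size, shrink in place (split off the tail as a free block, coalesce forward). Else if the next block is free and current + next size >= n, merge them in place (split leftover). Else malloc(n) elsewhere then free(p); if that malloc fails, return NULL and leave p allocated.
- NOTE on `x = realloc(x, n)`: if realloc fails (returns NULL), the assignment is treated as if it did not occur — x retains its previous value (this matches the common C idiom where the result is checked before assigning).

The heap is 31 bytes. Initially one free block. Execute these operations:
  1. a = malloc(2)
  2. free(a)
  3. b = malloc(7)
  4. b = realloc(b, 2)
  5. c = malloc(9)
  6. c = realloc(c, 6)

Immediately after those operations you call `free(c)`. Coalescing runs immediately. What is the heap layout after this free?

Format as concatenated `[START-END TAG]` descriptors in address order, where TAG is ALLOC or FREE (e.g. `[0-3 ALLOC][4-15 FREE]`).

Answer: [0-1 ALLOC][2-30 FREE]

Derivation:
Op 1: a = malloc(2) -> a = 0; heap: [0-1 ALLOC][2-30 FREE]
Op 2: free(a) -> (freed a); heap: [0-30 FREE]
Op 3: b = malloc(7) -> b = 0; heap: [0-6 ALLOC][7-30 FREE]
Op 4: b = realloc(b, 2) -> b = 0; heap: [0-1 ALLOC][2-30 FREE]
Op 5: c = malloc(9) -> c = 2; heap: [0-1 ALLOC][2-10 ALLOC][11-30 FREE]
Op 6: c = realloc(c, 6) -> c = 2; heap: [0-1 ALLOC][2-7 ALLOC][8-30 FREE]
free(c): c = 2 -> block [2-7 ALLOC]; mark free, coalesce with adjacent free neighbors -> [0-1 ALLOC][2-30 FREE]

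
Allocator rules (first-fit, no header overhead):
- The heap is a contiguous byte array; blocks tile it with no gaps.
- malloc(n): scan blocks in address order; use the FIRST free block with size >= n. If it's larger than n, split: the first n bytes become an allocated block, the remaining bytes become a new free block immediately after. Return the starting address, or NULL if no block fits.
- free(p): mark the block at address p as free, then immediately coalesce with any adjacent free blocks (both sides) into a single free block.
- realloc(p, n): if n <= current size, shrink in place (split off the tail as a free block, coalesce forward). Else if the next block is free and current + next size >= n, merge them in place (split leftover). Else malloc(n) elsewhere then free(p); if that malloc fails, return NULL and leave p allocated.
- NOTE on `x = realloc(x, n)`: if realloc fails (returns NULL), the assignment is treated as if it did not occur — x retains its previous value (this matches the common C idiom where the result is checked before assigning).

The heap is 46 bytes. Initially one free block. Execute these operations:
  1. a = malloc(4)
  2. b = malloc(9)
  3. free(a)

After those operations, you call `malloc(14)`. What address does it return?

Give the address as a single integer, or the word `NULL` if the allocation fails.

Op 1: a = malloc(4) -> a = 0; heap: [0-3 ALLOC][4-45 FREE]
Op 2: b = malloc(9) -> b = 4; heap: [0-3 ALLOC][4-12 ALLOC][13-45 FREE]
Op 3: free(a) -> (freed a); heap: [0-3 FREE][4-12 ALLOC][13-45 FREE]
malloc(14): first-fit scan over [0-3 FREE][4-12 ALLOC][13-45 FREE] -> 13

Answer: 13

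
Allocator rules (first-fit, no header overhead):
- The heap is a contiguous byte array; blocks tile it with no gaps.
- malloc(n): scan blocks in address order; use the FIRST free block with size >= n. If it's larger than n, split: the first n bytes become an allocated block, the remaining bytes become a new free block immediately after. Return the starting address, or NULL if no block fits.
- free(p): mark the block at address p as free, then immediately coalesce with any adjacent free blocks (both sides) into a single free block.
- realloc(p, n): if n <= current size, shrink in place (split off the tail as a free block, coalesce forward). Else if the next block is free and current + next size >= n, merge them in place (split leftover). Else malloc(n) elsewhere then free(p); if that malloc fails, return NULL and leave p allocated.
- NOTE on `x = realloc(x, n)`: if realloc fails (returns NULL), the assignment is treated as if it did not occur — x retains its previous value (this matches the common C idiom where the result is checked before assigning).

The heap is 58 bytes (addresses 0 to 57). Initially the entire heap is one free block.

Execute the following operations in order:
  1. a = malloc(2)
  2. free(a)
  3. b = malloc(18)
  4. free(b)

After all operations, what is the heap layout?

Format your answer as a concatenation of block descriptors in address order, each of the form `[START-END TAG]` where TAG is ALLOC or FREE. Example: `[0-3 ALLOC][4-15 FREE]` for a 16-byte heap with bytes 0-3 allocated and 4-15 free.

Answer: [0-57 FREE]

Derivation:
Op 1: a = malloc(2) -> a = 0; heap: [0-1 ALLOC][2-57 FREE]
Op 2: free(a) -> (freed a); heap: [0-57 FREE]
Op 3: b = malloc(18) -> b = 0; heap: [0-17 ALLOC][18-57 FREE]
Op 4: free(b) -> (freed b); heap: [0-57 FREE]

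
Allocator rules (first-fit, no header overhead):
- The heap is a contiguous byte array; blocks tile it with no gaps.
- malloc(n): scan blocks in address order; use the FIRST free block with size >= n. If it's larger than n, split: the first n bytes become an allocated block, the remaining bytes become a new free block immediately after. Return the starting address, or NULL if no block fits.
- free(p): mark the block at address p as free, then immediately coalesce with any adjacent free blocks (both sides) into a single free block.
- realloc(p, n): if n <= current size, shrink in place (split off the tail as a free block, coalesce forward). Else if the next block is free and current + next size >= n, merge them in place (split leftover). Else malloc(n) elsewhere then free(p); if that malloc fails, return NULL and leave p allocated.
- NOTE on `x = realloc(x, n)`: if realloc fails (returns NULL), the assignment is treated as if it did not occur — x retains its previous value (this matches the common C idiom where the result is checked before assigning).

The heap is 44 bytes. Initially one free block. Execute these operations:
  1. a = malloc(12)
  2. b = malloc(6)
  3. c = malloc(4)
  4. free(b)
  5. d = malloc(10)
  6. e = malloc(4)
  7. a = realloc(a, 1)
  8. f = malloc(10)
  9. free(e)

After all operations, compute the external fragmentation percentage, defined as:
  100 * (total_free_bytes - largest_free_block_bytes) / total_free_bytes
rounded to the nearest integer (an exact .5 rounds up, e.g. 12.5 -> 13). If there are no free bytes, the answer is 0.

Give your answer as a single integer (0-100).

Op 1: a = malloc(12) -> a = 0; heap: [0-11 ALLOC][12-43 FREE]
Op 2: b = malloc(6) -> b = 12; heap: [0-11 ALLOC][12-17 ALLOC][18-43 FREE]
Op 3: c = malloc(4) -> c = 18; heap: [0-11 ALLOC][12-17 ALLOC][18-21 ALLOC][22-43 FREE]
Op 4: free(b) -> (freed b); heap: [0-11 ALLOC][12-17 FREE][18-21 ALLOC][22-43 FREE]
Op 5: d = malloc(10) -> d = 22; heap: [0-11 ALLOC][12-17 FREE][18-21 ALLOC][22-31 ALLOC][32-43 FREE]
Op 6: e = malloc(4) -> e = 12; heap: [0-11 ALLOC][12-15 ALLOC][16-17 FREE][18-21 ALLOC][22-31 ALLOC][32-43 FREE]
Op 7: a = realloc(a, 1) -> a = 0; heap: [0-0 ALLOC][1-11 FREE][12-15 ALLOC][16-17 FREE][18-21 ALLOC][22-31 ALLOC][32-43 FREE]
Op 8: f = malloc(10) -> f = 1; heap: [0-0 ALLOC][1-10 ALLOC][11-11 FREE][12-15 ALLOC][16-17 FREE][18-21 ALLOC][22-31 ALLOC][32-43 FREE]
Op 9: free(e) -> (freed e); heap: [0-0 ALLOC][1-10 ALLOC][11-17 FREE][18-21 ALLOC][22-31 ALLOC][32-43 FREE]
Free blocks: [7 12] total_free=19 largest=12 -> 100*(19-12)/19 = 700/19 ≈ 36.842 -> rounds to 37

Answer: 37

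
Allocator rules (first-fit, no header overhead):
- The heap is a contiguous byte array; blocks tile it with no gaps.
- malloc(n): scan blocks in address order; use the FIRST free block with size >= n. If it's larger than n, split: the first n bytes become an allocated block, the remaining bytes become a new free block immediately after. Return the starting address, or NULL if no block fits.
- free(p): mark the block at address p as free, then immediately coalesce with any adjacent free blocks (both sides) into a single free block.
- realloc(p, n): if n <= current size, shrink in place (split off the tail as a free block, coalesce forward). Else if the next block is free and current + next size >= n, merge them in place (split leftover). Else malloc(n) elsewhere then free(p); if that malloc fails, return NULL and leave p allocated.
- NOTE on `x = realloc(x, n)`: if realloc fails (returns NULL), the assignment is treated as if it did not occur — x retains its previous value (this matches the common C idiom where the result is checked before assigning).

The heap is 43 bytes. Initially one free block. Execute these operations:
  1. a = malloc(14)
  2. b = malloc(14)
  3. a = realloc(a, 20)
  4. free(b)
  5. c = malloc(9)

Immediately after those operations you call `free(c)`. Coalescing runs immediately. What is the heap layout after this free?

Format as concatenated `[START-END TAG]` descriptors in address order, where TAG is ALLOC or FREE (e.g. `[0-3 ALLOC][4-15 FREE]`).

Answer: [0-13 ALLOC][14-42 FREE]

Derivation:
Op 1: a = malloc(14) -> a = 0; heap: [0-13 ALLOC][14-42 FREE]
Op 2: b = malloc(14) -> b = 14; heap: [0-13 ALLOC][14-27 ALLOC][28-42 FREE]
Op 3: a = realloc(a, 20) -> NULL (a unchanged); heap: [0-13 ALLOC][14-27 ALLOC][28-42 FREE]
Op 4: free(b) -> (freed b); heap: [0-13 ALLOC][14-42 FREE]
Op 5: c = malloc(9) -> c = 14; heap: [0-13 ALLOC][14-22 ALLOC][23-42 FREE]
free(c): c = 14 -> block [14-22 ALLOC]; mark free, coalesce with adjacent free neighbors -> [0-13 ALLOC][14-42 FREE]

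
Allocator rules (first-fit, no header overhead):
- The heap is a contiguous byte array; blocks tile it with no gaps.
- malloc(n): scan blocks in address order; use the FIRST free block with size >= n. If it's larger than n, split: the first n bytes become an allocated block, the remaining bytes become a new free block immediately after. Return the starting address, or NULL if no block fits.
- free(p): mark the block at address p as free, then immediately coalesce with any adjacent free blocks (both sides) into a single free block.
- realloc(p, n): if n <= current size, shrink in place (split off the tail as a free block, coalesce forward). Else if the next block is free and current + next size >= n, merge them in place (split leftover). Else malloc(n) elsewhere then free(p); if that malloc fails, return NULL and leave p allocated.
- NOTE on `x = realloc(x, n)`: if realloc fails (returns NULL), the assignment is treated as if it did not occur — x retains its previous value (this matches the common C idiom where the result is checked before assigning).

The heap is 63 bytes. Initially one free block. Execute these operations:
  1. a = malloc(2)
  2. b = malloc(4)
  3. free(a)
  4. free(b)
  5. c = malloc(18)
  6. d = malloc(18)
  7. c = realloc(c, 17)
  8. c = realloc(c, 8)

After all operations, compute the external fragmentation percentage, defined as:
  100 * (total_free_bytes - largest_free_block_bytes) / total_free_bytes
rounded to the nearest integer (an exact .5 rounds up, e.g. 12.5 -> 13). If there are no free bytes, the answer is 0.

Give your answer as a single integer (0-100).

Answer: 27

Derivation:
Op 1: a = malloc(2) -> a = 0; heap: [0-1 ALLOC][2-62 FREE]
Op 2: b = malloc(4) -> b = 2; heap: [0-1 ALLOC][2-5 ALLOC][6-62 FREE]
Op 3: free(a) -> (freed a); heap: [0-1 FREE][2-5 ALLOC][6-62 FREE]
Op 4: free(b) -> (freed b); heap: [0-62 FREE]
Op 5: c = malloc(18) -> c = 0; heap: [0-17 ALLOC][18-62 FREE]
Op 6: d = malloc(18) -> d = 18; heap: [0-17 ALLOC][18-35 ALLOC][36-62 FREE]
Op 7: c = realloc(c, 17) -> c = 0; heap: [0-16 ALLOC][17-17 FREE][18-35 ALLOC][36-62 FREE]
Op 8: c = realloc(c, 8) -> c = 0; heap: [0-7 ALLOC][8-17 FREE][18-35 ALLOC][36-62 FREE]
Free blocks: [10 27] total_free=37 largest=27 -> 100*(37-27)/37 = 1000/37 ≈ 27.027 -> rounds to 27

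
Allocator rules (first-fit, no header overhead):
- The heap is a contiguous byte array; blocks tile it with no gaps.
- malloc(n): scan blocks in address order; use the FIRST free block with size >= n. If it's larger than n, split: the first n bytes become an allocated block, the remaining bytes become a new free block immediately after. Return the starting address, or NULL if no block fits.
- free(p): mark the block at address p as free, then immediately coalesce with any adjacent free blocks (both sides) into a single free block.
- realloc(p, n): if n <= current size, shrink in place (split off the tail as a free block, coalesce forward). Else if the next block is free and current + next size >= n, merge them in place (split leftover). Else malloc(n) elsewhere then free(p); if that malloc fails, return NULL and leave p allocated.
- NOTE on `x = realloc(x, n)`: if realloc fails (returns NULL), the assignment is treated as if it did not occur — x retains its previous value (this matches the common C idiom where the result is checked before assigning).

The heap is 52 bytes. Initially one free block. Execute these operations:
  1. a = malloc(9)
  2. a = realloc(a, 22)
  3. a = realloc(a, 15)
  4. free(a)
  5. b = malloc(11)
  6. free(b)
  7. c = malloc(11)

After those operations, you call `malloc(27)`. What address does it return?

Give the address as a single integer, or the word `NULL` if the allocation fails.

Answer: 11

Derivation:
Op 1: a = malloc(9) -> a = 0; heap: [0-8 ALLOC][9-51 FREE]
Op 2: a = realloc(a, 22) -> a = 0; heap: [0-21 ALLOC][22-51 FREE]
Op 3: a = realloc(a, 15) -> a = 0; heap: [0-14 ALLOC][15-51 FREE]
Op 4: free(a) -> (freed a); heap: [0-51 FREE]
Op 5: b = malloc(11) -> b = 0; heap: [0-10 ALLOC][11-51 FREE]
Op 6: free(b) -> (freed b); heap: [0-51 FREE]
Op 7: c = malloc(11) -> c = 0; heap: [0-10 ALLOC][11-51 FREE]
malloc(27): first-fit scan over [0-10 ALLOC][11-51 FREE] -> 11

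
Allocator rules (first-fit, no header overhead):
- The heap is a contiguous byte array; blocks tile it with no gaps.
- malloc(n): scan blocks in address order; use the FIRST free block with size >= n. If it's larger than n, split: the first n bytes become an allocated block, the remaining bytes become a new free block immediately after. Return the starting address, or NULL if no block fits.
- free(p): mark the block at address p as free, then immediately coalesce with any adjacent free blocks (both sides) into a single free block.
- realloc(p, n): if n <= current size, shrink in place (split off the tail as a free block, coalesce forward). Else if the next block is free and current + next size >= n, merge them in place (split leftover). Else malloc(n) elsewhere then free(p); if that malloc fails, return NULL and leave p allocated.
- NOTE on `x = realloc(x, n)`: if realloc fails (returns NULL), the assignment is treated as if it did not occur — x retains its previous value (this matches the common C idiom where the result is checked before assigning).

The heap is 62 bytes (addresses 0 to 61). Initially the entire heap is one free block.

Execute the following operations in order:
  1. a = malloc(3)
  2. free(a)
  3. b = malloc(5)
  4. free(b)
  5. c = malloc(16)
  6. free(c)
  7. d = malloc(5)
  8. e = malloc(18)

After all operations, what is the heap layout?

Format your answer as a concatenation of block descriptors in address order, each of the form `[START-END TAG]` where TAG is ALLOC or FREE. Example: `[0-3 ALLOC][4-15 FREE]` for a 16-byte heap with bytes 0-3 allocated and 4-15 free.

Op 1: a = malloc(3) -> a = 0; heap: [0-2 ALLOC][3-61 FREE]
Op 2: free(a) -> (freed a); heap: [0-61 FREE]
Op 3: b = malloc(5) -> b = 0; heap: [0-4 ALLOC][5-61 FREE]
Op 4: free(b) -> (freed b); heap: [0-61 FREE]
Op 5: c = malloc(16) -> c = 0; heap: [0-15 ALLOC][16-61 FREE]
Op 6: free(c) -> (freed c); heap: [0-61 FREE]
Op 7: d = malloc(5) -> d = 0; heap: [0-4 ALLOC][5-61 FREE]
Op 8: e = malloc(18) -> e = 5; heap: [0-4 ALLOC][5-22 ALLOC][23-61 FREE]

Answer: [0-4 ALLOC][5-22 ALLOC][23-61 FREE]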